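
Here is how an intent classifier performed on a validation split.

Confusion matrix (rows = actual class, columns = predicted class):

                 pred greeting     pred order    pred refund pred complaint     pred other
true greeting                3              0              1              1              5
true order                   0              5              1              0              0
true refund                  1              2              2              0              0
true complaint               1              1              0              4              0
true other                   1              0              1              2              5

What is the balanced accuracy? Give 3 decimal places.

0.551

Balanced accuracy = mean of per-class recall.
  greeting: recall = 3/10 = 0.3000
  order: recall = 5/6 = 0.8333
  refund: recall = 2/5 = 0.4000
  complaint: recall = 4/6 = 0.6667
  other: recall = 5/9 = 0.5556
Mean = (0.3000 + 0.8333 + 0.4000 + 0.6667 + 0.5556) / 5 = 0.551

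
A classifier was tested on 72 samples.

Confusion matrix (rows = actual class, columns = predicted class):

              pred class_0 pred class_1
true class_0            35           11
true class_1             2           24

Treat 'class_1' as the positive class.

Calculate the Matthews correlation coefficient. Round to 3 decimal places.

0.657

MCC = (TP·TN − FP·FN) / √((TP+FP)(TP+FN)(TN+FP)(TN+FN))
Numerator = 24·35 − 11·2 = 818
Denominator = √(35·26·46·37) = √1548820 = 1244.5160
MCC = 818 / 1244.5160 = 0.657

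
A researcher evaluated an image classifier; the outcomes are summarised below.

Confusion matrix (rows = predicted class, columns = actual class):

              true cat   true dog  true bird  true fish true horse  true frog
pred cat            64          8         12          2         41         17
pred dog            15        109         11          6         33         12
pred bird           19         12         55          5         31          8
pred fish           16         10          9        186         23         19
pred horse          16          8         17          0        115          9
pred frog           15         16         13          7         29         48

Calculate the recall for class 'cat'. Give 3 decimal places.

Treat 'cat' as positive and all other classes as negative.
recall = TP/(TP+FN).
cat: TP=64, FN=15+19+16+16+15=81 → 64/145 = 0.4414

0.441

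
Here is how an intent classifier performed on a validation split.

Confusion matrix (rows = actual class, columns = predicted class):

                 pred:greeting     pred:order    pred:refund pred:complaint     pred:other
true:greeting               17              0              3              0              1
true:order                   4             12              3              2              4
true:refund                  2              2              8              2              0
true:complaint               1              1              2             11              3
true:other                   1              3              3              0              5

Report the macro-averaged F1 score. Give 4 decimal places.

Per-class F1 score (2·TP/(2·TP+FP+FN)):
  greeting: TP=17, FP=4+2+1+1=8, FN=0+3+0+1=4 → 34/46 = 0.73913
  order: TP=12, FP=0+2+1+3=6, FN=4+3+2+4=13 → 24/43 = 0.55814
  refund: TP=8, FP=3+3+2+3=11, FN=2+2+2+0=6 → 16/33 = 0.48485
  complaint: TP=11, FP=0+2+2+0=4, FN=1+1+2+3=7 → 22/33 = 0.66667
  other: TP=5, FP=1+4+0+3=8, FN=1+3+3+0=7 → 10/25 = 0.40000
Macro-F1 score = mean = (0.73913 + 0.55814 + 0.48485 + 0.66667 + 0.40000) / 5 = 0.5698

0.5698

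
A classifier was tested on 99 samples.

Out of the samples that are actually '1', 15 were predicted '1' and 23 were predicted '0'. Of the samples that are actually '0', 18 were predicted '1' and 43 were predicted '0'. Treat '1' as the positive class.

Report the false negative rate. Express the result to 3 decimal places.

0.605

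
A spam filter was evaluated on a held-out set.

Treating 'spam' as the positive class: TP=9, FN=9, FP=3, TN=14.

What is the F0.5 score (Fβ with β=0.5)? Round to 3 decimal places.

0.682

Fβ = (1+β²)·TP / ((1+β²)·TP + β²·FN + FP), with β²=1/4
= 1.25·9 / (1.25·9 + 0.25·9 + 3) = 0.682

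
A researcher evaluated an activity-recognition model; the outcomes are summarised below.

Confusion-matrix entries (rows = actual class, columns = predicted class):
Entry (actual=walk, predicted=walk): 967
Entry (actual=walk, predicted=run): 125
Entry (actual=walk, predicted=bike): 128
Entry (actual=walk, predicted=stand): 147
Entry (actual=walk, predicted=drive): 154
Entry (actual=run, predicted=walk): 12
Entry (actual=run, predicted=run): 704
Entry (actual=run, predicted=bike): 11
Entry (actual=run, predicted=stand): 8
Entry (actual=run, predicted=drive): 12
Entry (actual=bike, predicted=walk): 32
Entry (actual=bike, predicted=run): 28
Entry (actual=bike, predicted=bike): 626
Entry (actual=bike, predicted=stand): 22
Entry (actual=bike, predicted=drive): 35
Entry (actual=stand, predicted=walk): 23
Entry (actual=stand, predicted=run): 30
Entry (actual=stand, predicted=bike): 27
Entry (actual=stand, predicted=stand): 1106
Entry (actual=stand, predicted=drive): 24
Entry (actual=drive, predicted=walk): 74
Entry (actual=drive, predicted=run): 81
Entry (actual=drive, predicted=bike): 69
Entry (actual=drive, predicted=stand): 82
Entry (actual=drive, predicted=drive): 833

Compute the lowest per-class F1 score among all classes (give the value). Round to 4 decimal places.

0.7356

Per-class F1 score (2·TP/(2·TP+FP+FN)):
  walk: TP=967, FP=12+32+23+74=141, FN=125+128+147+154=554 → 1934/2629 = 0.73564
  run: TP=704, FP=125+28+30+81=264, FN=12+11+8+12=43 → 1408/1715 = 0.82099
  bike: TP=626, FP=128+11+27+69=235, FN=32+28+22+35=117 → 1252/1604 = 0.78055
  stand: TP=1106, FP=147+8+22+82=259, FN=23+30+27+24=104 → 2212/2575 = 0.85903
  drive: TP=833, FP=154+12+35+24=225, FN=74+81+69+82=306 → 1666/2197 = 0.75831
Lowest is class 'walk' with F1 score = 0.7356.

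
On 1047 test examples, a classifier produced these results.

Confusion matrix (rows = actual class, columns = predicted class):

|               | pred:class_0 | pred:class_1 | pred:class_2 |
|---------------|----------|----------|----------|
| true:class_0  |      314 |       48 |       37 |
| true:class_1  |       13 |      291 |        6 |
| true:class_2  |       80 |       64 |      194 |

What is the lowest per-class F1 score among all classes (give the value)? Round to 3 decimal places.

Per-class F1 score (2·TP/(2·TP+FP+FN)):
  class_0: TP=314, FP=13+80=93, FN=48+37=85 → 628/806 = 0.7792
  class_1: TP=291, FP=48+64=112, FN=13+6=19 → 582/713 = 0.8163
  class_2: TP=194, FP=37+6=43, FN=80+64=144 → 388/575 = 0.6748
Lowest is class 'class_2' with F1 score = 0.675.

0.675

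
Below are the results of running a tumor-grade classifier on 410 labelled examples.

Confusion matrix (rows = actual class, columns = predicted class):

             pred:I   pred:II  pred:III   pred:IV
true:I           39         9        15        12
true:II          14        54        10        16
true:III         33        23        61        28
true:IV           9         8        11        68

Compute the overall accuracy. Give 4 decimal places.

0.5415

Accuracy = trace / total = (39+54+61+68=222) / 410 = 222/410 = 0.5415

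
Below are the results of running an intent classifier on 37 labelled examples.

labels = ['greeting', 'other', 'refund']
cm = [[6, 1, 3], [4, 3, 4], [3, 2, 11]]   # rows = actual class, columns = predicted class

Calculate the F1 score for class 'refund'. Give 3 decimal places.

Treat 'refund' as positive and all other classes as negative.
F1 score = 2·TP/(2·TP+FP+FN).
refund: TP=11, FP=3+4=7, FN=3+2=5 → 22/34 = 0.6471

0.647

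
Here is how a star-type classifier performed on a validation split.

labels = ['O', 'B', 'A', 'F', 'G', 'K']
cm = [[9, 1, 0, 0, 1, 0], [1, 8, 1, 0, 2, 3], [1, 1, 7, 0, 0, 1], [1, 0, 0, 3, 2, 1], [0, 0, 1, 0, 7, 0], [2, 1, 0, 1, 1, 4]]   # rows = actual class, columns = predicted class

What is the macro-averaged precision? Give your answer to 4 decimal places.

0.6468

Per-class precision (TP/(TP+FP)):
  O: TP=9, FP=1+1+1+0+2=5 → 9/14 = 0.64286
  B: TP=8, FP=1+1+0+0+1=3 → 8/11 = 0.72727
  A: TP=7, FP=0+1+0+1+0=2 → 7/9 = 0.77778
  F: TP=3, FP=0+0+0+0+1=1 → 3/4 = 0.75000
  G: TP=7, FP=1+2+0+2+1=6 → 7/13 = 0.53846
  K: TP=4, FP=0+3+1+1+0=5 → 4/9 = 0.44444
Macro-precision = mean = (0.64286 + 0.72727 + 0.77778 + 0.75000 + 0.53846 + 0.44444) / 6 = 0.6468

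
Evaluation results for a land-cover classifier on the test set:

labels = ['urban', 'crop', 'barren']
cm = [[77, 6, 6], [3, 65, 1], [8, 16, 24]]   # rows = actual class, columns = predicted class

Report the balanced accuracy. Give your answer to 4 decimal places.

Balanced accuracy = mean of per-class recall.
  urban: recall = 77/89 = 0.86517
  crop: recall = 65/69 = 0.94203
  barren: recall = 24/48 = 0.50000
Mean = (0.86517 + 0.94203 + 0.50000) / 3 = 0.7691

0.7691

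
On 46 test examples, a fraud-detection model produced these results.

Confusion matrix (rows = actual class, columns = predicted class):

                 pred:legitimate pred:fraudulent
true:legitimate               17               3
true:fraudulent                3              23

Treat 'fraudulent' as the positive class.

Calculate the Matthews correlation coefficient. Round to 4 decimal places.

MCC = (TP·TN − FP·FN) / √((TP+FP)(TP+FN)(TN+FP)(TN+FN))
Numerator = 23·17 − 3·3 = 382
Denominator = √(26·26·20·20) = √270400 = 520.0000
MCC = 382 / 520.0000 = 0.7346

0.7346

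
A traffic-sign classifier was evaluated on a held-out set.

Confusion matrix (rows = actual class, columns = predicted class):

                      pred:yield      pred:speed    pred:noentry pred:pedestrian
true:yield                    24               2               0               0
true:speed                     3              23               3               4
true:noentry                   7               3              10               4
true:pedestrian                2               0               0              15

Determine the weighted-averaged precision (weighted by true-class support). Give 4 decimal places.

0.7399

Per-class precision (TP/(TP+FP)):
  yield: TP=24, FP=3+7+2=12 → 24/36 = 0.66667
  speed: TP=23, FP=2+3+0=5 → 23/28 = 0.82143
  noentry: TP=10, FP=0+3+0=3 → 10/13 = 0.76923
  pedestrian: TP=15, FP=0+4+4=8 → 15/23 = 0.65217
Weighted-precision = Σ (supportᵢ/N)·precisionᵢ with N=100: (26/100)·0.66667 + (33/100)·0.82143 + (24/100)·0.76923 + (17/100)·0.65217 = 0.7399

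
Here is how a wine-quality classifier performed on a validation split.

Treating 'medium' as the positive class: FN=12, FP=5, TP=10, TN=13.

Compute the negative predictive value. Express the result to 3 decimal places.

0.520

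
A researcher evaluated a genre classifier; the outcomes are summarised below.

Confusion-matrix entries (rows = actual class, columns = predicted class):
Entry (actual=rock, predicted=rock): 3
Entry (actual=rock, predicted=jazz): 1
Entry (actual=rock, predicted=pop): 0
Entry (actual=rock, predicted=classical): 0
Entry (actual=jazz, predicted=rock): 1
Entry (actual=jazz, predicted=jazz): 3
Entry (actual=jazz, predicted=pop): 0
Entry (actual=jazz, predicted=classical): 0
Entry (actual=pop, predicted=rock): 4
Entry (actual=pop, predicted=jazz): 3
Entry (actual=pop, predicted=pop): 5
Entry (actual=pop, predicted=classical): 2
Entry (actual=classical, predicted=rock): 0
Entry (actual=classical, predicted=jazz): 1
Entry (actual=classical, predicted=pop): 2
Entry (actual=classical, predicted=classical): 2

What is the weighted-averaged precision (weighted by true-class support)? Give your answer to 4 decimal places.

0.5741

Per-class precision (TP/(TP+FP)):
  rock: TP=3, FP=1+4+0=5 → 3/8 = 0.37500
  jazz: TP=3, FP=1+3+1=5 → 3/8 = 0.37500
  pop: TP=5, FP=0+0+2=2 → 5/7 = 0.71429
  classical: TP=2, FP=0+0+2=2 → 2/4 = 0.50000
Weighted-precision = Σ (supportᵢ/N)·precisionᵢ with N=27: (4/27)·0.37500 + (4/27)·0.37500 + (14/27)·0.71429 + (5/27)·0.50000 = 0.5741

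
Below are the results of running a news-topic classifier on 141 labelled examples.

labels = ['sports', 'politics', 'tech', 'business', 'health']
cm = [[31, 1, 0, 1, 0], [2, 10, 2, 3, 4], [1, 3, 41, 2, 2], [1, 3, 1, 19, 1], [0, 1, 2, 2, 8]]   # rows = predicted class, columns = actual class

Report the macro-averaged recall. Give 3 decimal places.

0.714

Per-class recall (TP/(TP+FN)):
  sports: TP=31, FN=2+1+1+0=4 → 31/35 = 0.8857
  politics: TP=10, FN=1+3+3+1=8 → 10/18 = 0.5556
  tech: TP=41, FN=0+2+1+2=5 → 41/46 = 0.8913
  business: TP=19, FN=1+3+2+2=8 → 19/27 = 0.7037
  health: TP=8, FN=0+4+2+1=7 → 8/15 = 0.5333
Macro-recall = mean = (0.8857 + 0.5556 + 0.8913 + 0.7037 + 0.5333) / 5 = 0.714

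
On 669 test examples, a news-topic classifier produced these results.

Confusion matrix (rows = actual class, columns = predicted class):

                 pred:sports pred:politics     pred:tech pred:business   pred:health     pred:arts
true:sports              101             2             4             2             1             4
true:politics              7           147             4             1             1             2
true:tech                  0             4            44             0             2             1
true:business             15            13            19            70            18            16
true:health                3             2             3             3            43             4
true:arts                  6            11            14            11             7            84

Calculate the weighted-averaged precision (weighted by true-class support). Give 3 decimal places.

Per-class precision (TP/(TP+FP)):
  sports: TP=101, FP=7+0+15+3+6=31 → 101/132 = 0.7652
  politics: TP=147, FP=2+4+13+2+11=32 → 147/179 = 0.8212
  tech: TP=44, FP=4+4+19+3+14=44 → 44/88 = 0.5000
  business: TP=70, FP=2+1+0+3+11=17 → 70/87 = 0.8046
  health: TP=43, FP=1+1+2+18+7=29 → 43/72 = 0.5972
  arts: TP=84, FP=4+2+1+16+4=27 → 84/111 = 0.7568
Weighted-precision = Σ (supportᵢ/N)·precisionᵢ with N=669: (114/669)·0.7652 + (162/669)·0.8212 + (51/669)·0.5000 + (151/669)·0.8046 + (58/669)·0.5972 + (133/669)·0.7568 = 0.751

0.751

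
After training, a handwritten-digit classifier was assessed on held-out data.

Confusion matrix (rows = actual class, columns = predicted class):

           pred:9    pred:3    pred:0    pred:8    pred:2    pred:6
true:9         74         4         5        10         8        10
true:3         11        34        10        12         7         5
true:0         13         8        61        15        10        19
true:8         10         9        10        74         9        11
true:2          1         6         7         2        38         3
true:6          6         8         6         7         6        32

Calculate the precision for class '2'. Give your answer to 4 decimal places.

0.4872

precision = TP/(TP+FP).
2: TP=38, FP=8+7+10+9+6=40 → 38/78 = 0.48718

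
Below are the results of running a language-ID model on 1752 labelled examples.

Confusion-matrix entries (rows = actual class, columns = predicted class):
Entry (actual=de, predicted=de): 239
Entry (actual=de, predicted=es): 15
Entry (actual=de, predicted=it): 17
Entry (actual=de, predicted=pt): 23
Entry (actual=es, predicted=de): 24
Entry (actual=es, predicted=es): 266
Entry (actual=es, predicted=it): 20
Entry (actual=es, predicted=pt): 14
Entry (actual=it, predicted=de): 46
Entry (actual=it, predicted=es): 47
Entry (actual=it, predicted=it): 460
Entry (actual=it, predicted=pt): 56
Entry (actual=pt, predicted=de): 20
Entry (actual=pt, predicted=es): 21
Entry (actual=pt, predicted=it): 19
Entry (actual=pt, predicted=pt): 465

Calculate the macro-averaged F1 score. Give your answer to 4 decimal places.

0.8086

Per-class F1 score (2·TP/(2·TP+FP+FN)):
  de: TP=239, FP=24+46+20=90, FN=15+17+23=55 → 478/623 = 0.76726
  es: TP=266, FP=15+47+21=83, FN=24+20+14=58 → 532/673 = 0.79049
  it: TP=460, FP=17+20+19=56, FN=46+47+56=149 → 920/1125 = 0.81778
  pt: TP=465, FP=23+14+56=93, FN=20+21+19=60 → 930/1083 = 0.85873
Macro-F1 score = mean = (0.76726 + 0.79049 + 0.81778 + 0.85873) / 4 = 0.8086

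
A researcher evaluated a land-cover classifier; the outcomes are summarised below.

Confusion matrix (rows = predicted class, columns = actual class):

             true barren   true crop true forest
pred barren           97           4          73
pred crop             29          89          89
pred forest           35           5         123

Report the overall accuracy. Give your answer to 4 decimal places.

Accuracy = trace / total = (97+89+123=309) / 544 = 309/544 = 0.5680

0.5680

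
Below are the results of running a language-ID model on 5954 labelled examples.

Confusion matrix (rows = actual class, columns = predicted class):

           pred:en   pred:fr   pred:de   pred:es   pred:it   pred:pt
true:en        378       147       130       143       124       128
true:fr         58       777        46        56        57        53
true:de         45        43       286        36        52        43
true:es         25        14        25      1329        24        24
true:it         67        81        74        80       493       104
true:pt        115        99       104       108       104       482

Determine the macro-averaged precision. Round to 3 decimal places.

Per-class precision (TP/(TP+FP)):
  en: TP=378, FP=58+45+25+67+115=310 → 378/688 = 0.5494
  fr: TP=777, FP=147+43+14+81+99=384 → 777/1161 = 0.6693
  de: TP=286, FP=130+46+25+74+104=379 → 286/665 = 0.4301
  es: TP=1329, FP=143+56+36+80+108=423 → 1329/1752 = 0.7586
  it: TP=493, FP=124+57+52+24+104=361 → 493/854 = 0.5773
  pt: TP=482, FP=128+53+43+24+104=352 → 482/834 = 0.5779
Macro-precision = mean = (0.5494 + 0.6693 + 0.4301 + 0.7586 + 0.5773 + 0.5779) / 6 = 0.594

0.594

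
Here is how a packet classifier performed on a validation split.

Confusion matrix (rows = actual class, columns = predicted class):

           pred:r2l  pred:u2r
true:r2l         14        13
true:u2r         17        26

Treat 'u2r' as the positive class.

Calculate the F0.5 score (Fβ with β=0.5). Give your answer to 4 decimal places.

Fβ = (1+β²)·TP / ((1+β²)·TP + β²·FN + FP), with β²=1/4
= 1.25·26 / (1.25·26 + 0.25·17 + 13) = 0.6533

0.6533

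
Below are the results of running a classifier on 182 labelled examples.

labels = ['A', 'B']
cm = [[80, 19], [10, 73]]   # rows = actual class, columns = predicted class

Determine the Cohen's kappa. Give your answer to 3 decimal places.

0.682

Observed agreement pₒ = trace/N = 153/182 = 0.8407
Expected agreement pₑ = Σ (rowᵢ·colᵢ)/N² = (99·90 + 83·92)/182² = 0.4995
κ = (pₒ − pₑ)/(1 − pₑ) = (0.8407 − 0.4995)/(1 − 0.4995) = 0.682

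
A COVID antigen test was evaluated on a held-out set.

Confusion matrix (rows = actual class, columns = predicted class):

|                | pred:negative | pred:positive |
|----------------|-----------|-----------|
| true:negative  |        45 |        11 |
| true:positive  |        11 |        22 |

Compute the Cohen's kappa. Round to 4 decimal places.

0.4702

Observed agreement pₒ = trace/N = 67/89 = 0.75281
Expected agreement pₑ = Σ (rowᵢ·colᵢ)/N² = (56·56 + 33·33)/89² = 0.53339
κ = (pₒ − pₑ)/(1 − pₑ) = (0.75281 − 0.53339)/(1 − 0.53339) = 0.4702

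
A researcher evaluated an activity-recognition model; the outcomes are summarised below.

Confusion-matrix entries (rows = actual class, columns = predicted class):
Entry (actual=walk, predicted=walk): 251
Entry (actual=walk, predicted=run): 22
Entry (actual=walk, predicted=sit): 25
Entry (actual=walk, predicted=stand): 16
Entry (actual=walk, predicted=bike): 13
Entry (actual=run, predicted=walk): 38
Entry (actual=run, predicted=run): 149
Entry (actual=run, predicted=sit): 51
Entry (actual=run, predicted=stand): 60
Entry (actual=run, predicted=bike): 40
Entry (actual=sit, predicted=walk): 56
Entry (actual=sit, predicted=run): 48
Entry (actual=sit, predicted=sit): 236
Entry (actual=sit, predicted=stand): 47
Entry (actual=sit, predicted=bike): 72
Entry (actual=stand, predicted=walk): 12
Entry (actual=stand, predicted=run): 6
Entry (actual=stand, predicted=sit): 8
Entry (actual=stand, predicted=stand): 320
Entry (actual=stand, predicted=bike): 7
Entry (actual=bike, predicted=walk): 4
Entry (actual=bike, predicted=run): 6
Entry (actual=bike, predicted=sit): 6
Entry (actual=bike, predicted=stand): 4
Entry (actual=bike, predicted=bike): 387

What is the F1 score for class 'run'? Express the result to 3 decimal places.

0.524

One-vs-rest for 'run': TP = diagonal; FP = other classes predicted 'run'; FN = 'run' predicted as other.
F1 score = 2·TP/(2·TP+FP+FN).
run: TP=149, FP=22+48+6+6=82, FN=38+51+60+40=189 → 298/569 = 0.5237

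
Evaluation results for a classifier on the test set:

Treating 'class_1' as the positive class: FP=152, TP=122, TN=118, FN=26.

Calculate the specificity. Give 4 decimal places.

0.4370

Specificity = TN/(TN+FP) = 118/(118+152) = 0.4370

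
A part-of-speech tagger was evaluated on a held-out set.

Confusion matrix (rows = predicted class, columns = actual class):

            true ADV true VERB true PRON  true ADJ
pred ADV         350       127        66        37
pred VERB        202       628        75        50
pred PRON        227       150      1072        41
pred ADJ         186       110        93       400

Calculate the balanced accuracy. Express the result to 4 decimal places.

Balanced accuracy = mean of per-class recall.
  ADV: recall = 350/965 = 0.36269
  VERB: recall = 628/1015 = 0.61872
  PRON: recall = 1072/1306 = 0.82083
  ADJ: recall = 400/528 = 0.75758
Mean = (0.36269 + 0.61872 + 0.82083 + 0.75758) / 4 = 0.6400

0.6400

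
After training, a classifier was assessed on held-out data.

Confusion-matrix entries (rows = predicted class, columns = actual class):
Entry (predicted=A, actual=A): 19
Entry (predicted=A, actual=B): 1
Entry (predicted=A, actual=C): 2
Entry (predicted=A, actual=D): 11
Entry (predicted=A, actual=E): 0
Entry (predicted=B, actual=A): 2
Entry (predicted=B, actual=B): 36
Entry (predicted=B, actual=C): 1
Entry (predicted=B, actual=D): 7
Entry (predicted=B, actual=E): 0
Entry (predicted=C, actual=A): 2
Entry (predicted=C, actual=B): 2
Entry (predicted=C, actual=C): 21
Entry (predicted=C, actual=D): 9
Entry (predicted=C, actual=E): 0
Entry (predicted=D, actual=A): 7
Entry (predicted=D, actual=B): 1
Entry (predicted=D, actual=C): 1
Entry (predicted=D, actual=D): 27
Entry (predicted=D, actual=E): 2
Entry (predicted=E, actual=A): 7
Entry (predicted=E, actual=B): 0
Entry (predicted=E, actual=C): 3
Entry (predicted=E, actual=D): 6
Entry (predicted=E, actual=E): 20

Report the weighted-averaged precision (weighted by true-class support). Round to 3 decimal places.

Per-class precision (TP/(TP+FP)):
  A: TP=19, FP=1+2+11+0=14 → 19/33 = 0.5758
  B: TP=36, FP=2+1+7+0=10 → 36/46 = 0.7826
  C: TP=21, FP=2+2+9+0=13 → 21/34 = 0.6176
  D: TP=27, FP=7+1+1+2=11 → 27/38 = 0.7105
  E: TP=20, FP=7+0+3+6=16 → 20/36 = 0.5556
Weighted-precision = Σ (supportᵢ/N)·precisionᵢ with N=187: (37/187)·0.5758 + (40/187)·0.7826 + (28/187)·0.6176 + (60/187)·0.7105 + (22/187)·0.5556 = 0.667

0.667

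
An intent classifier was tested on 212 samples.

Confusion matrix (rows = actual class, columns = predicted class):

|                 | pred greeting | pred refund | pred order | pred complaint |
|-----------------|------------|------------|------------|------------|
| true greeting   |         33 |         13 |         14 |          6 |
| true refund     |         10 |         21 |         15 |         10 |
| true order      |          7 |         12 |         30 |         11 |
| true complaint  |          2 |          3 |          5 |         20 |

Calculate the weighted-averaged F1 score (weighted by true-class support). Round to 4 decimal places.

Per-class F1 score (2·TP/(2·TP+FP+FN)):
  greeting: TP=33, FP=10+7+2=19, FN=13+14+6=33 → 66/118 = 0.55932
  refund: TP=21, FP=13+12+3=28, FN=10+15+10=35 → 42/105 = 0.40000
  order: TP=30, FP=14+15+5=34, FN=7+12+11=30 → 60/124 = 0.48387
  complaint: TP=20, FP=6+10+11=27, FN=2+3+5=10 → 40/77 = 0.51948
Weighted-F1 score = Σ (supportᵢ/N)·F1 scoreᵢ with N=212: (66/212)·0.55932 + (56/212)·0.40000 + (60/212)·0.48387 + (30/212)·0.51948 = 0.4902

0.4902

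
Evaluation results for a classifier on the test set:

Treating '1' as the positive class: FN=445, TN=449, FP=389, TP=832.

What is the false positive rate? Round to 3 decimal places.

0.464

FPR = FP/(FP+TN) = 389/(389+449) = 0.464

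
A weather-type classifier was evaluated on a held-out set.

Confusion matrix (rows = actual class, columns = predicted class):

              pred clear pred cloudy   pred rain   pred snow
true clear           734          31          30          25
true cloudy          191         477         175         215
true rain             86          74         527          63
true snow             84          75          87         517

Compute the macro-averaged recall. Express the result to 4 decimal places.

0.6816

Per-class recall (TP/(TP+FN)):
  clear: TP=734, FN=31+30+25=86 → 734/820 = 0.89512
  cloudy: TP=477, FN=191+175+215=581 → 477/1058 = 0.45085
  rain: TP=527, FN=86+74+63=223 → 527/750 = 0.70267
  snow: TP=517, FN=84+75+87=246 → 517/763 = 0.67759
Macro-recall = mean = (0.89512 + 0.45085 + 0.70267 + 0.67759) / 4 = 0.6816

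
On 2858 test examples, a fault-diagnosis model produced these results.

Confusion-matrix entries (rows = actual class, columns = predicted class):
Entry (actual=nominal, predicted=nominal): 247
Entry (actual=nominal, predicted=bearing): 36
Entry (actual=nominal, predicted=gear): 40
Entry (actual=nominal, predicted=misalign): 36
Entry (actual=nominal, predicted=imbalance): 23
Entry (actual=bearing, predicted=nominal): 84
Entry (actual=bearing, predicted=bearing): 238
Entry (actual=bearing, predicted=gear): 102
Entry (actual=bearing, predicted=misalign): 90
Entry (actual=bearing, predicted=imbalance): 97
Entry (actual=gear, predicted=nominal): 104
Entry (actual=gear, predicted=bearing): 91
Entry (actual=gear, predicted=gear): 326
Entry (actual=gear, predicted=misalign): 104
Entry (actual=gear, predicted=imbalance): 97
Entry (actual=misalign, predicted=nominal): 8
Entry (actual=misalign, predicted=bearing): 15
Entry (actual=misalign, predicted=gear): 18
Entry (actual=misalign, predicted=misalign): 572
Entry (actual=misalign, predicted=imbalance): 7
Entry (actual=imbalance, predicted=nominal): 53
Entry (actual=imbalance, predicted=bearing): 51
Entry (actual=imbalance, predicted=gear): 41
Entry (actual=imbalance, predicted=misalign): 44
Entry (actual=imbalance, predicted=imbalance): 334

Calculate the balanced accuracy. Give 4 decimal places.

Balanced accuracy = mean of per-class recall.
  nominal: recall = 247/382 = 0.64660
  bearing: recall = 238/611 = 0.38953
  gear: recall = 326/722 = 0.45152
  misalign: recall = 572/620 = 0.92258
  imbalance: recall = 334/523 = 0.63862
Mean = (0.64660 + 0.38953 + 0.45152 + 0.92258 + 0.63862) / 5 = 0.6098

0.6098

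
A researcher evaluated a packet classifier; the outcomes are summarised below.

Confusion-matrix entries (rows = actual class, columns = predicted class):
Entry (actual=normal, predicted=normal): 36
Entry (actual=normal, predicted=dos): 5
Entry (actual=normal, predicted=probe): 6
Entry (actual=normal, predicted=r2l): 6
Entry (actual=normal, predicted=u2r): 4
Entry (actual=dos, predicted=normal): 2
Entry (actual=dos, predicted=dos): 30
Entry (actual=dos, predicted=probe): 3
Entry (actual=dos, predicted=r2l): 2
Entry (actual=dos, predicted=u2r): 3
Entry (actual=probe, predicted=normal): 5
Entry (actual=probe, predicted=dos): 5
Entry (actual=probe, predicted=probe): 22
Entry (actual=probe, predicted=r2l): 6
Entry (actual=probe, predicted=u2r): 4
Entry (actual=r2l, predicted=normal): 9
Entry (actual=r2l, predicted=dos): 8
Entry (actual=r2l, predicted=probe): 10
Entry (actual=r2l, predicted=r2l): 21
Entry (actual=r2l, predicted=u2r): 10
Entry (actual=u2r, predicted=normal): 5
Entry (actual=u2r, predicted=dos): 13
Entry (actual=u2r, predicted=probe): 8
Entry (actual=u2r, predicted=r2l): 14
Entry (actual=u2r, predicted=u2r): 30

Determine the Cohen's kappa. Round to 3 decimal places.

Observed agreement pₒ = trace/N = 139/267 = 0.5206
Expected agreement pₑ = Σ (rowᵢ·colᵢ)/N² = (57·57 + 40·61 + 42·49 + 58·49 + 70·51)/267² = 0.1986
κ = (pₒ − pₑ)/(1 − pₑ) = (0.5206 − 0.1986)/(1 − 0.1986) = 0.402

0.402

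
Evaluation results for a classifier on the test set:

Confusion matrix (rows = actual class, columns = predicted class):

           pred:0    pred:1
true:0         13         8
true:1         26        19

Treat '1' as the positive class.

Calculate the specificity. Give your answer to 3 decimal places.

Specificity = TN/(TN+FP) = 13/(13+8) = 0.619

0.619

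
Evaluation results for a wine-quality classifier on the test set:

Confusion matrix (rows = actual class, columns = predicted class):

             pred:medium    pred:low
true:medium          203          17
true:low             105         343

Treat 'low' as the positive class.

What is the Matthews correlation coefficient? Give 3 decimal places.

MCC = (TP·TN − FP·FN) / √((TP+FP)(TP+FN)(TN+FP)(TN+FN))
Numerator = 343·203 − 17·105 = 67844
Denominator = √(360·448·220·308) = √10928332800 = 104538.6665
MCC = 67844 / 104538.6665 = 0.649

0.649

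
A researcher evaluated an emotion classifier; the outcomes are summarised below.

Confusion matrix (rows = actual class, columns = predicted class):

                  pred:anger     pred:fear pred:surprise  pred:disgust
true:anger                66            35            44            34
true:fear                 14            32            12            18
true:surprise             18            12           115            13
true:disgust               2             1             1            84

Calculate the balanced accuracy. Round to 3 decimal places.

0.618

Balanced accuracy = mean of per-class recall.
  anger: recall = 66/179 = 0.3687
  fear: recall = 32/76 = 0.4211
  surprise: recall = 115/158 = 0.7278
  disgust: recall = 84/88 = 0.9545
Mean = (0.3687 + 0.4211 + 0.7278 + 0.9545) / 4 = 0.618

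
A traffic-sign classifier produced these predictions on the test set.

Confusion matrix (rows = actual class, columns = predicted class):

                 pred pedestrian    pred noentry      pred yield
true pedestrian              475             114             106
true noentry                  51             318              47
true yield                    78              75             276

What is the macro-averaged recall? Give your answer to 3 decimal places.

0.697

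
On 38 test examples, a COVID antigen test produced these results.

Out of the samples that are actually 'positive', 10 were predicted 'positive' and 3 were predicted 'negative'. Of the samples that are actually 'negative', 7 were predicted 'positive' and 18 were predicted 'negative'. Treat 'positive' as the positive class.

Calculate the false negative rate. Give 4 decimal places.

0.2308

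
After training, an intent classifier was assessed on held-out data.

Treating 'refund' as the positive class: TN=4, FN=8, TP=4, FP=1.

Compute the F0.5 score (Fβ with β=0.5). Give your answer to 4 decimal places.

0.6250

Fβ = (1+β²)·TP / ((1+β²)·TP + β²·FN + FP), with β²=1/4
= 1.25·4 / (1.25·4 + 0.25·8 + 1) = 0.6250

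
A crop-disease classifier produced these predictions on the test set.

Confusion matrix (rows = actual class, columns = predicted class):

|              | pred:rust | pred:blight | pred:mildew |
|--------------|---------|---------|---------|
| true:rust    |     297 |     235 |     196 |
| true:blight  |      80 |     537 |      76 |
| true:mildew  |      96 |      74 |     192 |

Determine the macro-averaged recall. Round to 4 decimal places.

0.5711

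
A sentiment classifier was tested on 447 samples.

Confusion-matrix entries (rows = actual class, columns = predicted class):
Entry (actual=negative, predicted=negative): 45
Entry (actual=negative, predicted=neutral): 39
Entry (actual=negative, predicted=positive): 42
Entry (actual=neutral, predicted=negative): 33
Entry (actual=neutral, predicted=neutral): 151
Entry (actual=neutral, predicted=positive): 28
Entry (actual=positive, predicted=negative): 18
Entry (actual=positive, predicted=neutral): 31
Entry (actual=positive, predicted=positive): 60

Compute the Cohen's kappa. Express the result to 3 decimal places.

0.326

Observed agreement pₒ = trace/N = 256/447 = 0.5727
Expected agreement pₑ = Σ (rowᵢ·colᵢ)/N² = (126·96 + 212·221 + 109·130)/447² = 0.3659
κ = (pₒ − pₑ)/(1 − pₑ) = (0.5727 − 0.3659)/(1 − 0.3659) = 0.326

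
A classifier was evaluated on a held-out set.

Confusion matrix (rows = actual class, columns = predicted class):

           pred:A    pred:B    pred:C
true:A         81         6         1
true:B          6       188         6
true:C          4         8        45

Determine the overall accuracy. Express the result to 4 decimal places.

0.9101

Accuracy = trace / total = (81+188+45=314) / 345 = 314/345 = 0.9101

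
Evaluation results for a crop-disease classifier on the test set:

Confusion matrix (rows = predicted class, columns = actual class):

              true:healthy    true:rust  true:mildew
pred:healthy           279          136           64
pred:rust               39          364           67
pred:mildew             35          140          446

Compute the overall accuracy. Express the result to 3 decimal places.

0.694

Accuracy = trace / total = (279+364+446=1089) / 1570 = 1089/1570 = 0.694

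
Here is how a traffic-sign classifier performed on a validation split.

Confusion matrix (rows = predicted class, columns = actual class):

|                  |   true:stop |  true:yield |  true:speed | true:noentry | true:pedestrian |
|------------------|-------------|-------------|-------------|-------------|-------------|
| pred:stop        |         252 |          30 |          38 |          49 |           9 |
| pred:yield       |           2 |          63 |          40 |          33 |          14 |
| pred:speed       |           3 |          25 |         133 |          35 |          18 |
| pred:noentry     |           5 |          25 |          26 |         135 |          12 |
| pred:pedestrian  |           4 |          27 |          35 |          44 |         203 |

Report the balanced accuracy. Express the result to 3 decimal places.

0.611

Balanced accuracy = mean of per-class recall.
  stop: recall = 252/266 = 0.9474
  yield: recall = 63/170 = 0.3706
  speed: recall = 133/272 = 0.4890
  noentry: recall = 135/296 = 0.4561
  pedestrian: recall = 203/256 = 0.7930
Mean = (0.9474 + 0.3706 + 0.4890 + 0.4561 + 0.7930) / 5 = 0.611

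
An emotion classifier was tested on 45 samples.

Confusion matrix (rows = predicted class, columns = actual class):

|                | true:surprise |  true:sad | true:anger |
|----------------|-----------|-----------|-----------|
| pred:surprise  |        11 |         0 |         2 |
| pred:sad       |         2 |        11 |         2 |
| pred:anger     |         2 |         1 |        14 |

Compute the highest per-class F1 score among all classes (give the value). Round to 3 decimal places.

0.815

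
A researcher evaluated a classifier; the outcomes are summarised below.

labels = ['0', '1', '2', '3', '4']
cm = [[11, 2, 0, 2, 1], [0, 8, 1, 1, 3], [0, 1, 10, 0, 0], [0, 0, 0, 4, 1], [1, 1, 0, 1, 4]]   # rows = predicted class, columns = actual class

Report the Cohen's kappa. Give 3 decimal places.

0.634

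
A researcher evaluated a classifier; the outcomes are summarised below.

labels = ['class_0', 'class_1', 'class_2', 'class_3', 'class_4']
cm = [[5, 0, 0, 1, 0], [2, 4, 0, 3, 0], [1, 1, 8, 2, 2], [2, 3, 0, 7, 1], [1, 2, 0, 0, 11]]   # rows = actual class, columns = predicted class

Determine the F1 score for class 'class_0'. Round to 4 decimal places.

0.5882

F1 score = 2·TP/(2·TP+FP+FN).
class_0: TP=5, FP=2+1+2+1=6, FN=0+0+1+0=1 → 10/17 = 0.58824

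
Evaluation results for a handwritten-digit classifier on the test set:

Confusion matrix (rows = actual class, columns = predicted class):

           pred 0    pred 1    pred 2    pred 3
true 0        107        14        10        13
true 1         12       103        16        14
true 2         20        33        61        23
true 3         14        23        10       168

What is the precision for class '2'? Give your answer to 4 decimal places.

Treat '2' as positive and all other classes as negative.
precision = TP/(TP+FP).
2: TP=61, FP=10+16+10=36 → 61/97 = 0.62887

0.6289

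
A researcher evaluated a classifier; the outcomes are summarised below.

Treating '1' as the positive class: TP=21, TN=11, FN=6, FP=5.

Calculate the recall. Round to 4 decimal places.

Recall = TP/(TP+FN) = 21/(21+6) = 21/27 = 0.7778

0.7778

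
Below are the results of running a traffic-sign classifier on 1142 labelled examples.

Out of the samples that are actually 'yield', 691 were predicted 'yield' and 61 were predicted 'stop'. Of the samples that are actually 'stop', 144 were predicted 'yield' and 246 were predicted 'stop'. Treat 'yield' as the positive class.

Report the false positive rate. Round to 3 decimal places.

FPR = FP/(FP+TN) = 144/(144+246) = 0.369

0.369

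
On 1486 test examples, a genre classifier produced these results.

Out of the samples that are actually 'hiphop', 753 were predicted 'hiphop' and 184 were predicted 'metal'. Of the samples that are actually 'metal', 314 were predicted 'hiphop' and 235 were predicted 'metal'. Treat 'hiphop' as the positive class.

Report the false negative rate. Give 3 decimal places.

0.196

FNR = FN/(FN+TP) = 184/(184+753) = 0.196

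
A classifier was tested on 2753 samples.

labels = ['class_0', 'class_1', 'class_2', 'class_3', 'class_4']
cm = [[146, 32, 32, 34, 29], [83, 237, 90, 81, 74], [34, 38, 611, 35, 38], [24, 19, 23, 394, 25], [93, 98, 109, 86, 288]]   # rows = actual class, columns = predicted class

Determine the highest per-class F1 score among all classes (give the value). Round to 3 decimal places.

0.754

Per-class F1 score (2·TP/(2·TP+FP+FN)):
  class_0: TP=146, FP=83+34+24+93=234, FN=32+32+34+29=127 → 292/653 = 0.4472
  class_1: TP=237, FP=32+38+19+98=187, FN=83+90+81+74=328 → 474/989 = 0.4793
  class_2: TP=611, FP=32+90+23+109=254, FN=34+38+35+38=145 → 1222/1621 = 0.7539
  class_3: TP=394, FP=34+81+35+86=236, FN=24+19+23+25=91 → 788/1115 = 0.7067
  class_4: TP=288, FP=29+74+38+25=166, FN=93+98+109+86=386 → 576/1128 = 0.5106
Highest is class 'class_2' with F1 score = 0.754.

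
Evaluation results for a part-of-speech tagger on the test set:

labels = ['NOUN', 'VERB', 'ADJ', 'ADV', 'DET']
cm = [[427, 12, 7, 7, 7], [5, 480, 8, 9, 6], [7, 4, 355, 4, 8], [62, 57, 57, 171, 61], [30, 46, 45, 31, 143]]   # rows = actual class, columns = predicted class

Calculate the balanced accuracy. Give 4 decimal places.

Balanced accuracy = mean of per-class recall.
  NOUN: recall = 427/460 = 0.92826
  VERB: recall = 480/508 = 0.94488
  ADJ: recall = 355/378 = 0.93915
  ADV: recall = 171/408 = 0.41912
  DET: recall = 143/295 = 0.48475
Mean = (0.92826 + 0.94488 + 0.93915 + 0.41912 + 0.48475) / 5 = 0.7432

0.7432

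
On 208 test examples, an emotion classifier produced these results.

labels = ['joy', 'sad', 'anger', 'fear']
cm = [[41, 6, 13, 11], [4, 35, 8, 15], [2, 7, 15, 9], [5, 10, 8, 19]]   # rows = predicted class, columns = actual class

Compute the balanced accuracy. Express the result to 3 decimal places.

0.521

Balanced accuracy = mean of per-class recall.
  joy: recall = 41/52 = 0.7885
  sad: recall = 35/58 = 0.6034
  anger: recall = 15/44 = 0.3409
  fear: recall = 19/54 = 0.3519
Mean = (0.7885 + 0.6034 + 0.3409 + 0.3519) / 4 = 0.521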